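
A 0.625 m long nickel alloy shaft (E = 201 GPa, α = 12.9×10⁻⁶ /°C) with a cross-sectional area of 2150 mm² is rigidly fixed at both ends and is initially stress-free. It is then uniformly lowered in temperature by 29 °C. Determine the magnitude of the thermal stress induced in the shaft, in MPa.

Because both ends are immovable the net strain is zero, and the suppressed thermal strain is αΔT = 12.9×10⁻⁶ × 29 = 374.1×10⁻⁶.
The stress required to suppress this strain is σ = Eε = 201×10³ × 374.1×10⁻⁶ = 75.19 MPa, tensile since the shaft is trying to contract.

σ ≈ 75.2 MPa (tensile)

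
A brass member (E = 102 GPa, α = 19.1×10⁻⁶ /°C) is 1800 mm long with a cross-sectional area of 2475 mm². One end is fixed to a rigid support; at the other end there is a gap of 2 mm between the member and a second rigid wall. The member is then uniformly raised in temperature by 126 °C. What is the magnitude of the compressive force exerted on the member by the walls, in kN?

Free thermal elongation = αΔT L = 19.1×10⁻⁶ × 126 × 1800 = 4.332 mm.
After closing the 2 mm clearance, 4.332 − 2 = 2.332 mm of expansion remains to be suppressed by the wall.
That suppressed elongation corresponds to σ = E·Δ/L = 102×10³ × 2.332/1800 = 132.1 MPa.
P = σA = 132.1 × 2475 = 327 kN.

P ≈ 327 kN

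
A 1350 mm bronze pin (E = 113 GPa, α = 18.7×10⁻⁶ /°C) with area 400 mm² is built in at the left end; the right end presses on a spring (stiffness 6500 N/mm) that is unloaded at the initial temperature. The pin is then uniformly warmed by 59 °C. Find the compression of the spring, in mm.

The unrestrained thermal change is αΔT L = 18.7×10⁻⁶ × 59 × 1350 = 1.489 mm.
With a force P in the spring, the elastic change of the pin is PL/(AE) and that of the spring is P/k; compatibility requires their sum to equal δ_free.
So P = δ_free / [L/(AE) + 1/k] = 1.489 / [ 1350/(400×113×10³) + 1/(6500) ].
P = 1.489 / 0.0001837 = 8107 N.
Spring compression = P/k = 8107/(6500) = 1.247 mm.

δ ≈ 1.25 mm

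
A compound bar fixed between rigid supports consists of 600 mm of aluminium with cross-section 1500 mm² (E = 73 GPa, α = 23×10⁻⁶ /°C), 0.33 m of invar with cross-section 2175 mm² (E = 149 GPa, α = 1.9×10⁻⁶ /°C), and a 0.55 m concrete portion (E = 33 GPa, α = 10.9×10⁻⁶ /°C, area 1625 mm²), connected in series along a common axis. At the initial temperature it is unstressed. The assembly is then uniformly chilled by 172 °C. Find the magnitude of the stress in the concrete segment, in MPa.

σ ≈ 129 MPa (tensile)

If the supports were absent, the total length change would be Σ αᵢΔT Lᵢ = 23×10⁻⁶×172×600 + 1.9×10⁻⁶×172×330 + 10.9×10⁻⁶×172×550 = 3.513 mm.
The walls prevent any net length change, so an axial force P (same in every segment) develops. Compatibility: P · Σ Lᵢ/(AᵢEᵢ) = δ_free.
The series flexibility is Σ Lᵢ/(AᵢEᵢ) = 600/(1500×73×10³) + 330/(2175×149×10³) + 550/(1625×33×10³) = 1.675×10⁻⁵ mm/N.
P = 3.513 / 1.675×10⁻⁵ = 209700 N = 209.7 kN, tensile.
σ_{concrete} = P / A = 209700 / 1625 = 129 MPa.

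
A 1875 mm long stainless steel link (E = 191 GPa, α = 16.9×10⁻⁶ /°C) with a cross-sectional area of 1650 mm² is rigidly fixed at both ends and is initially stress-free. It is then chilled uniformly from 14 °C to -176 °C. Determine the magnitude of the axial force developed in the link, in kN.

P ≈ 1010 kN (tensile)

With zero net strain, σ = E·αΔT = 191 GPa × 16.9×10⁻⁶ × 190 = 613.3 MPa.
Then P = σA = 613.3 × 1650 mm² = 1012 kN, tensile.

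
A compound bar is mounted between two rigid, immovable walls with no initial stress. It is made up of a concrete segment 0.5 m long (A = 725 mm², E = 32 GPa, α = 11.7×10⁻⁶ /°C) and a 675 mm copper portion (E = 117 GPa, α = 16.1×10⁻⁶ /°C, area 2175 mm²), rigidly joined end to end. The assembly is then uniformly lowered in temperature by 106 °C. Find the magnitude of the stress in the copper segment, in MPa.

With the walls removed the bar would change length by δ_free = Σ αᵢΔT Lᵢ = 11.7×10⁻⁶×106×500 + 16.1×10⁻⁶×106×675 = 1.772 mm.
The rigid supports impose zero overall length change; the single axial force P common to all segments must satisfy P Σ Lᵢ/(AᵢEᵢ) = δ_free.
Σ Lᵢ/(AᵢEᵢ) = 500/(725×32×10³) + 675/(2175×117×10³) = 2.42×10⁻⁵ mm/N.
So P = 1.772 / 2.42×10⁻⁵ = 73.21 kN, tensile.
σ_{copper} = P / A = 73210 / 2175 = 33.66 MPa.

σ ≈ 33.7 MPa (tensile)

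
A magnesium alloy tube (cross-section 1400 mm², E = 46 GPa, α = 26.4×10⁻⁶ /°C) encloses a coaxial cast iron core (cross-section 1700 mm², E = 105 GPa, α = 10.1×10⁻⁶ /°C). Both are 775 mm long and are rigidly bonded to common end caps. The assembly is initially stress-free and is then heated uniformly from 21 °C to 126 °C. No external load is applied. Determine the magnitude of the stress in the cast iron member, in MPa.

The magnesium alloy has the larger α, so on heating it would change length more than the cast iron if both were free. The rigid plates force a common final length, so the magnesium alloy is put into compression and the cast iron into tension, with equal and opposite forces P (no external load).
Compatibility of the two members (thermal + elastic change equal): (α₁ − α₂)ΔT = P·[1/(A₁E₁) + 1/(A₂E₂)].
|α₁ − α₂|·ΔT = 16.3×10⁻⁶ × 105 = 0.001711.
1/(A₁E₁) + 1/(A₂E₂) = 1/(1400×46×10³) + 1/(1700×105×10³) = 2.113×10⁻⁸ N⁻¹.
P = 0.001711 / 2.113×10⁻⁸ = 81000 N = 81 kN.
σ_{cast iron} = P/A₂ = 81000/1700 = 47.65 MPa, tensile.

σ ≈ 47.6 MPa (tensile)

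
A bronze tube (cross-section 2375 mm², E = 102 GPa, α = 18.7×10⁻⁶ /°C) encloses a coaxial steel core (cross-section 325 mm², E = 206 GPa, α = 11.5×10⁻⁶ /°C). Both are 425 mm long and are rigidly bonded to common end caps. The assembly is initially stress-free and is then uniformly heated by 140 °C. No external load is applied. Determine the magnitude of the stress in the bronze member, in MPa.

Equilibrium of a rigid end plate with no external load gives equal and opposite internal forces ±P in the two members. Since α_{bronze} > α_{steel}, heating drives the bronze into compression and the steel into tension.
Equating the net (thermal + elastic) strains gives |α₁ − α₂|·ΔT = P·[1/(A₁E₁) + 1/(A₂E₂)].
|α₁ − α₂|·ΔT = 7.2×10⁻⁶ × 140 = 0.001008.
1/(A₁E₁) + 1/(A₂E₂) = 1/(2375×102×10³) + 1/(325×206×10³) = 1.906×10⁻⁸ N⁻¹.
P = 0.001008 / 1.906×10⁻⁸ = 52870 N = 52.87 kN.
σ_{bronze} = P/A₁ = 52870/2375 = 22.26 MPa, compressive.

σ ≈ 22.3 MPa (compressive)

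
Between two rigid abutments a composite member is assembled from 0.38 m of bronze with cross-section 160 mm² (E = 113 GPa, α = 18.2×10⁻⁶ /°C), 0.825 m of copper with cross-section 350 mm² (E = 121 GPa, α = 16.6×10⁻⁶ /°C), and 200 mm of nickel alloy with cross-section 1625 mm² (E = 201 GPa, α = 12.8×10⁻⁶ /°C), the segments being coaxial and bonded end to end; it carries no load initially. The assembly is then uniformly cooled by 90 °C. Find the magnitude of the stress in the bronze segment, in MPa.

With the walls removed the bar would change length by δ_free = Σ αᵢΔT Lᵢ = 18.2×10⁻⁶×90×380 + 16.6×10⁻⁶×90×825 + 12.8×10⁻⁶×90×200 = 2.085 mm.
The walls prevent any net length change, so an axial force P (same in every segment) develops. Compatibility: P · Σ Lᵢ/(AᵢEᵢ) = δ_free.
Σ Lᵢ/(AᵢEᵢ) = 380/(160×113×10³) + 825/(350×121×10³) + 200/(1625×201×10³) = 4.111×10⁻⁵ mm/N.
Hence P = δ_free / Σ(L/AE) = 2.085/4.111×10⁻⁵ = 50.73 kN (tensile).
σ_{bronze} = P / A = 50730 / 160 = 317 MPa.

σ ≈ 317 MPa (tensile)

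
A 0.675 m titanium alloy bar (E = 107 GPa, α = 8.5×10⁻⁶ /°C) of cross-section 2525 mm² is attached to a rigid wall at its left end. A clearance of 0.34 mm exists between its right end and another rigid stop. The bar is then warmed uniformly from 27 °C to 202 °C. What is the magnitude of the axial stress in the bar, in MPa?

σ ≈ 105 MPa (compressive)

Free thermal elongation = αΔT L = 8.5×10⁻⁶ × 175 × 675 = 1.004 mm.
The gap closes (δ_free > 0.34 mm) and the wall then resists a further 1.004 − 0.34 = 0.6641 mm of expansion.
Compatibility: PL/(AE) = 0.6641 mm, so σ = P/A = E × (0.6641/675) = 105.3 MPa.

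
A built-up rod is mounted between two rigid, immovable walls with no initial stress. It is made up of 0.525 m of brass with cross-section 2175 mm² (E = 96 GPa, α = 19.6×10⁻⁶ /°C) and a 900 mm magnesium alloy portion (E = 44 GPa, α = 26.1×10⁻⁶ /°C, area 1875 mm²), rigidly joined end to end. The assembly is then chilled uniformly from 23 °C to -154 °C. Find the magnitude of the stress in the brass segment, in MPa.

σ ≈ 205 MPa (tensile)

Free thermal contraction of the whole bar: Σ αᵢΔT Lᵢ = 19.6×10⁻⁶×177×525 + 26.1×10⁻⁶×177×900 = 5.979 mm.
The walls prevent any net length change, so an axial force P (same in every segment) develops. Compatibility: P · Σ Lᵢ/(AᵢEᵢ) = δ_free.
Σ Lᵢ/(AᵢEᵢ) = 525/(2175×96×10³) + 900/(1875×44×10³) = 1.342×10⁻⁵ mm/N.
P = 5.979 / 1.342×10⁻⁵ = 445400 N = 445.4 kN, tensile.
σ_{brass} = P / A = 445400 / 2175 = 204.8 MPa.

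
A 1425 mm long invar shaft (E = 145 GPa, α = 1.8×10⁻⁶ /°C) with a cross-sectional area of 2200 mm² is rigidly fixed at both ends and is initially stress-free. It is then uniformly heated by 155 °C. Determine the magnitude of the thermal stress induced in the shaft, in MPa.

The supports are rigid, so the total axial strain is zero. The restrained thermal strain is ε = αΔT = 1.8×10⁻⁶ × 155 = 279×10⁻⁶.
Hence σ = E·αΔT = 145×10³ × 279×10⁻⁶ = 40.45 MPa, compressive.

σ ≈ 40.5 MPa (compressive)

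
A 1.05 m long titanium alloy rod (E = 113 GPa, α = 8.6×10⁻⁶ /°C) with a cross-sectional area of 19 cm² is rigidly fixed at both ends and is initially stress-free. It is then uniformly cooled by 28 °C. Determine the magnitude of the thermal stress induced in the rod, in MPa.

With length fixed, the mechanical strain must cancel the thermal strain αΔT = 8.6×10⁻⁶ × 28 = 240.8×10⁻⁶.
σ = EαΔT = 113×10³ × 8.6×10⁻⁶ × 28 = 27.21 MPa (tensile; the rod is trying to contract).

σ ≈ 27.2 MPa (tensile)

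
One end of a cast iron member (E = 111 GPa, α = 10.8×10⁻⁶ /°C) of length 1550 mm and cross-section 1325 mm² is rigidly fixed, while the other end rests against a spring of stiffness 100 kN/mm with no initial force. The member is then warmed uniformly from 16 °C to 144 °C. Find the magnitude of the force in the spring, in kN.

P ≈ 104 kN

Free thermal expansion: δ_free = αΔT L = 10.8×10⁻⁶ × 128 × 1550 = 2.143 mm.
With a force P in the spring, the elastic change of the member is PL/(AE) and that of the spring is P/k; compatibility requires their sum to equal δ_free.
So P = δ_free / [L/(AE) + 1/k] = 2.143 / [ 1550/(1325×111×10³) + 1/(100×10³) ].
P = 2.143 / 2.054×10⁻⁵ = 104300 N.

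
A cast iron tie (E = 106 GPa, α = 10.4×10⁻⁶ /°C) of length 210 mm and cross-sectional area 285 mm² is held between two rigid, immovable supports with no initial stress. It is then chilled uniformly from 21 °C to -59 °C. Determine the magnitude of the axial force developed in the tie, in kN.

Full restraint means ε = 0, so the stress is σ = EαΔT = 106×10³ × 10.4×10⁻⁶ × 80 = 88.19 MPa.
Then P = σA = 88.19 × 285 mm² = 25.13 kN, tensile.

P ≈ 25.1 kN (tensile)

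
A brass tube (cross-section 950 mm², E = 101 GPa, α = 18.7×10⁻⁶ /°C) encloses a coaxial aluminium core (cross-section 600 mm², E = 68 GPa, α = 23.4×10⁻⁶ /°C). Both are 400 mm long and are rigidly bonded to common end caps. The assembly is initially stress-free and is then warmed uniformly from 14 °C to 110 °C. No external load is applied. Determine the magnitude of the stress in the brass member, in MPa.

Equilibrium of a rigid end plate with no external load gives equal and opposite internal forces ±P in the two members. Since α_{aluminium} > α_{brass}, heating drives the aluminium into compression and the brass into tension.
Compatibility of the two members (thermal + elastic change equal): (α₁ − α₂)ΔT = P·[1/(A₁E₁) + 1/(A₂E₂)].
|α₁ − α₂|·ΔT = 4.7×10⁻⁶ × 96 = 0.0004512.
1/(A₁E₁) + 1/(A₂E₂) = 1/(950×101×10³) + 1/(600×68×10³) = 3.493×10⁻⁸ N⁻¹.
So P = 0.0004512 / 3.493×10⁻⁸ = 12.92 kN.
σ_{brass} = P/A₁ = 12920/950 = 13.6 MPa, tensile.

σ ≈ 13.6 MPa (tensile)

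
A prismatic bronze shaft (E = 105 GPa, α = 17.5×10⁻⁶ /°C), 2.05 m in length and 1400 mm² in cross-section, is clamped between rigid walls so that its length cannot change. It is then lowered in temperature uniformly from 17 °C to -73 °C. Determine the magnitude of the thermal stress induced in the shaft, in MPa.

Because both ends are immovable the net strain is zero, and the suppressed thermal strain is αΔT = 17.5×10⁻⁶ × 90 = 1575×10⁻⁶.
σ = EαΔT = 105×10³ × 17.5×10⁻⁶ × 90 = 165.4 MPa (tensile; the shaft is trying to contract).

σ ≈ 165 MPa (tensile)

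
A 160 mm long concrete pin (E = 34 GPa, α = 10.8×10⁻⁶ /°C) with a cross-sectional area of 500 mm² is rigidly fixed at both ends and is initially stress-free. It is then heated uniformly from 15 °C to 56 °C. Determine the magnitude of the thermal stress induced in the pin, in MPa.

Because both ends are immovable the net strain is zero, and the suppressed thermal strain is αΔT = 10.8×10⁻⁶ × 41 = 442.8×10⁻⁶.
σ = EαΔT = 34×10³ × 10.8×10⁻⁶ × 41 = 15.06 MPa (compressive; the pin is trying to expand).

σ ≈ 15.1 MPa (compressive)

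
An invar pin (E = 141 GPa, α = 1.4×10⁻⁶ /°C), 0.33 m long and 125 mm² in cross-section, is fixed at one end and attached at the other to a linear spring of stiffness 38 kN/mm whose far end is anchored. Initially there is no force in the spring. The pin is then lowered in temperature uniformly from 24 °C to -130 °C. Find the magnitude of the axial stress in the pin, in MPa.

σ ≈ 12.6 MPa (tensile)

If the spring were absent the pin would shorten by αΔT L = 1.4×10⁻⁶ × 154 × 330 = 0.07115 mm.
With a force P in the spring, the elastic change of the pin is PL/(AE) and that of the spring is P/k; compatibility requires their sum to equal δ_free.
P [ L/(AE) + 1/k ] = δ_free → P [ 330/(125×141×10³) + 1/(38×10³) ] = 0.07115.
P = 0.07115 / 4.504×10⁻⁵ = 1580 N.
σ = P/A = 1580/125 = 12.64 MPa.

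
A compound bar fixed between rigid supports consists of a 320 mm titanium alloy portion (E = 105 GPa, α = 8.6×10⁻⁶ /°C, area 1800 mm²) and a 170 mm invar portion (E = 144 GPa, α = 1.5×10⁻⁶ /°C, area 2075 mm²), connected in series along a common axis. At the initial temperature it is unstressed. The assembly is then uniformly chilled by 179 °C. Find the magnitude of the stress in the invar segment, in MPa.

With the walls removed the bar would change length by δ_free = Σ αᵢΔT Lᵢ = 8.6×10⁻⁶×179×320 + 1.5×10⁻⁶×179×170 = 0.5383 mm.
The walls prevent any net length change, so an axial force P (same in every segment) develops. Compatibility: P · Σ Lᵢ/(AᵢEᵢ) = δ_free.
Σ Lᵢ/(AᵢEᵢ) = 320/(1800×105×10³) + 170/(2075×144×10³) = 2.262×10⁻⁶ mm/N.
P = 0.5383 / 2.262×10⁻⁶ = 237900 N = 237.9 kN, tensile.
σ_{invar} = P / A = 237900 / 2075 = 114.7 MPa.

σ ≈ 115 MPa (tensile)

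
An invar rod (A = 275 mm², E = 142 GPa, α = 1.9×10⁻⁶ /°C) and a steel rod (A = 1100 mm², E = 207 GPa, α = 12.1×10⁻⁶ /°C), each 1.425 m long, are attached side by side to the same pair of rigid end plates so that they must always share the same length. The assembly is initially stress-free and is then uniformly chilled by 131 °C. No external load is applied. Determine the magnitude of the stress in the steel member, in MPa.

Equilibrium of a rigid end plate with no external load gives equal and opposite internal forces ±P in the two members. Since α_{steel} > α_{invar}, cooling drives the steel into tension and the invar into compression.
Compatibility of the two members (thermal + elastic change equal): (α₁ − α₂)ΔT = P·[1/(A₁E₁) + 1/(A₂E₂)].
|α₁ − α₂|·ΔT = 10.2×10⁻⁶ × 131 = 0.001336.
1/(A₁E₁) + 1/(A₂E₂) = 1/(275×142×10³) + 1/(1100×207×10³) = 3×10⁻⁸ N⁻¹.
So P = 0.001336 / 3×10⁻⁸ = 44.54 kN.
σ_{steel} = P/A₂ = 44540/1100 = 40.49 MPa, tensile.

σ ≈ 40.5 MPa (tensile)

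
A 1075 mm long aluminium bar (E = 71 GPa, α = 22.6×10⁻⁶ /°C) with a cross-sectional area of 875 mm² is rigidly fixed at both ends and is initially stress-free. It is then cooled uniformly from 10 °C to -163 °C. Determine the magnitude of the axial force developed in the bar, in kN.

The ends cannot move, so σ = EαΔT = 71×10³ × 22.6×10⁻⁶ × 173 = 277.6 MPa.
Axial force P = σA = 277.6 × 875 = 242900 N = 242.9 kN, tensile.

P ≈ 243 kN (tensile)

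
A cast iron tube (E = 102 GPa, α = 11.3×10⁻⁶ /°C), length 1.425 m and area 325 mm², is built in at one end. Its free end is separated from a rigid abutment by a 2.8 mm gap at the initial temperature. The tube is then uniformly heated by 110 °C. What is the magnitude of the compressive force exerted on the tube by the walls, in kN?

P ≈ 0 kN

Free thermal elongation = αΔT L = 11.3×10⁻⁶ × 110 × 1425 = 1.771 mm.
This is smaller than the 2.8 mm clearance, so the tube expands freely without reaching the stop — the stress is zero.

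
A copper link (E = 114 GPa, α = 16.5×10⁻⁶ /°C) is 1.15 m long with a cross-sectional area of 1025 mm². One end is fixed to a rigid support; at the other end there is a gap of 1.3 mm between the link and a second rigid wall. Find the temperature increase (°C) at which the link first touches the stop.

Contact occurs when the free expansion equals the gap: αΔT L = 1.3 mm.
So ΔT = g/(αL) = 1.3/(16.5×10⁻⁶ × 1150) = 68.51 °C.

ΔT ≈ 68.5 °C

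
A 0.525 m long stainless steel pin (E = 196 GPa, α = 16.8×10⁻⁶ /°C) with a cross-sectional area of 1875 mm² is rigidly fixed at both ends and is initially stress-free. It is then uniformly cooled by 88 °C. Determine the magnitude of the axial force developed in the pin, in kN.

P ≈ 543 kN (tensile)

With zero net strain, σ = E·αΔT = 196 GPa × 16.8×10⁻⁶ × 88 = 289.8 MPa.
P = AEαΔT = 1875 × 196×10³ × 16.8×10⁻⁶ × 88 = 543.3 kN (tensile).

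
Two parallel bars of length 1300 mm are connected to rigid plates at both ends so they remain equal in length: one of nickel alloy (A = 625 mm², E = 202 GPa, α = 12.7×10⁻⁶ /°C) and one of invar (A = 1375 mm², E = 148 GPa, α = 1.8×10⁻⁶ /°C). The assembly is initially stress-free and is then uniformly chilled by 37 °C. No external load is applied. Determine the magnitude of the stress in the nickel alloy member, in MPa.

σ ≈ 50.3 MPa (tensile)

Both members must finish at the same length. With the larger α, the nickel alloy tends to over-contract; the plates restrain it, putting the nickel alloy in tension and the invar in compression. With no external load the two internal forces are equal and opposite, magnitude P.
Equating the net (thermal + elastic) strains gives |α₁ − α₂|·ΔT = P·[1/(A₁E₁) + 1/(A₂E₂)].
|α₁ − α₂|·ΔT = 10.9×10⁻⁶ × 37 = 0.0004033.
1/(A₁E₁) + 1/(A₂E₂) = 1/(625×202×10³) + 1/(1375×148×10³) = 1.283×10⁻⁸ N⁻¹.
So P = 0.0004033 / 1.283×10⁻⁸ = 31.42 kN.
σ_{nickel alloy} = P/A₁ = 31420/625 = 50.28 MPa, tensile.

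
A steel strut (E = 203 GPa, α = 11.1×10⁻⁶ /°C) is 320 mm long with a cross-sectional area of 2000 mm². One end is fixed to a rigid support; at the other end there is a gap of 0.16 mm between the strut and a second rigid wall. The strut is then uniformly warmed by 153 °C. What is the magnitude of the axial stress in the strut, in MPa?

If the wall were absent the strut would grow by αΔT L = 11.1×10⁻⁶ × 153 × 320 = 0.5435 mm.
The gap closes (δ_free > 0.16 mm) and the wall then resists a further 0.5435 − 0.16 = 0.3835 mm of expansion.
Compatibility: PL/(AE) = 0.3835 mm, so σ = P/A = E × (0.3835/320) = 243.3 MPa.

σ ≈ 243 MPa (compressive)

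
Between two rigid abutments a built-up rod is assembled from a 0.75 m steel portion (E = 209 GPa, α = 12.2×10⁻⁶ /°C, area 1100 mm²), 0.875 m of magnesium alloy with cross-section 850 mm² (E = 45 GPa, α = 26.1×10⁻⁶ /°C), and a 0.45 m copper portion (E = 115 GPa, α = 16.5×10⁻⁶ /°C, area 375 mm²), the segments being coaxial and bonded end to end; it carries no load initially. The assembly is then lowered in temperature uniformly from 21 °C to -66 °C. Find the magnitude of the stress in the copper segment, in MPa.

If the supports were absent, the total length change would be Σ αᵢΔT Lᵢ = 12.2×10⁻⁶×87×750 + 26.1×10⁻⁶×87×875 + 16.5×10⁻⁶×87×450 = 3.429 mm.
The rigid supports impose zero overall length change; the single axial force P common to all segments must satisfy P Σ Lᵢ/(AᵢEᵢ) = δ_free.
The series flexibility is Σ Lᵢ/(AᵢEᵢ) = 750/(1100×209×10³) + 875/(850×45×10³) + 450/(375×115×10³) = 3.657×10⁻⁵ mm/N.
P = 3.429 / 3.657×10⁻⁵ = 93750 N = 93.75 kN, tensile.
σ_{copper} = P / A = 93750 / 375 = 250 MPa.

σ ≈ 250 MPa (tensile)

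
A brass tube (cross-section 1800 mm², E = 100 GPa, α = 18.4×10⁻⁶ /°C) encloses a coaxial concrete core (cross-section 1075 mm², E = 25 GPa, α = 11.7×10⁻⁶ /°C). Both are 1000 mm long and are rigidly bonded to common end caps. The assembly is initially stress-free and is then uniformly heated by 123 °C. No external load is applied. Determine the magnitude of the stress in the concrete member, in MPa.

σ ≈ 17.9 MPa (tensile)

Equilibrium of a rigid end plate with no external load gives equal and opposite internal forces ±P in the two members. Since α_{brass} > α_{concrete}, heating drives the brass into compression and the concrete into tension.
Equating the net (thermal + elastic) strains gives |α₁ − α₂|·ΔT = P·[1/(A₁E₁) + 1/(A₂E₂)].
|α₁ − α₂|·ΔT = 6.7×10⁻⁶ × 123 = 0.0008241.
1/(A₁E₁) + 1/(A₂E₂) = 1/(1800×100×10³) + 1/(1075×25×10³) = 4.276×10⁻⁸ N⁻¹.
So P = 0.0008241 / 4.276×10⁻⁸ = 19.27 kN.
σ_{concrete} = P/A₂ = 19270/1075 = 17.93 MPa, tensile.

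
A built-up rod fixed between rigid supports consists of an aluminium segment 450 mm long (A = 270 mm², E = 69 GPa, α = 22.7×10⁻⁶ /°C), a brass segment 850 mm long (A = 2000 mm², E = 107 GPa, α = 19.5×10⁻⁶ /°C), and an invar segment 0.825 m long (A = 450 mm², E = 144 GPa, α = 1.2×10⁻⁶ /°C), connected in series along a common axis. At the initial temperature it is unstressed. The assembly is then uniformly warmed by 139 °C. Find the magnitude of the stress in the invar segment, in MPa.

With the walls removed the bar would change length by δ_free = Σ αᵢΔT Lᵢ = 22.7×10⁻⁶×139×450 + 19.5×10⁻⁶×139×850 + 1.2×10⁻⁶×139×825 = 3.861 mm.
The rigid supports impose zero overall length change; the single axial force P common to all segments must satisfy P Σ Lᵢ/(AᵢEᵢ) = δ_free.
The series flexibility is Σ Lᵢ/(AᵢEᵢ) = 450/(270×69×10³) + 850/(2000×107×10³) + 825/(450×144×10³) = 4.086×10⁻⁵ mm/N.
Hence P = δ_free / Σ(L/AE) = 3.861/4.086×10⁻⁵ = 94.51 kN (compressive).
σ_{invar} = P / A = 94510 / 450 = 210 MPa.

σ ≈ 210 MPa (compressive)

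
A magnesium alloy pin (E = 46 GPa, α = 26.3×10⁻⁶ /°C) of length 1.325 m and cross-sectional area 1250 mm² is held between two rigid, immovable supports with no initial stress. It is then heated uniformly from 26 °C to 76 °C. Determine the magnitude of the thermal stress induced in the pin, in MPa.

Because both ends are immovable the net strain is zero, and the suppressed thermal strain is αΔT = 26.3×10⁻⁶ × 50 = 1315×10⁻⁶.
Hence σ = E·αΔT = 46×10³ × 1315×10⁻⁶ = 60.49 MPa, compressive.

σ ≈ 60.5 MPa (compressive)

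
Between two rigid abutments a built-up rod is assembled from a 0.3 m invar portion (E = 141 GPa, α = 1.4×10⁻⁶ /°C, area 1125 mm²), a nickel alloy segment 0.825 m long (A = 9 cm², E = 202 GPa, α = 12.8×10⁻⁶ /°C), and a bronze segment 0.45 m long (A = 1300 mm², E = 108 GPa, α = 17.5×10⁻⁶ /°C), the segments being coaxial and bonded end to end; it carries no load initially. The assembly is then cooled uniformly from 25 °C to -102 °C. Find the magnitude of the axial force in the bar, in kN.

P ≈ 249 kN (tensile)

If the supports were absent, the total length change would be Σ αᵢΔT Lᵢ = 1.4×10⁻⁶×127×300 + 12.8×10⁻⁶×127×825 + 17.5×10⁻⁶×127×450 = 2.395 mm.
The rigid supports impose zero overall length change; the single axial force P common to all segments must satisfy P Σ Lᵢ/(AᵢEᵢ) = δ_free.
The series flexibility is Σ Lᵢ/(AᵢEᵢ) = 300/(1125×141×10³) + 825/(900×202×10³) + 450/(1300×108×10³) = 9.634×10⁻⁶ mm/N.
So P = 2.395 / 9.634×10⁻⁶ = 248.5 kN, tensile.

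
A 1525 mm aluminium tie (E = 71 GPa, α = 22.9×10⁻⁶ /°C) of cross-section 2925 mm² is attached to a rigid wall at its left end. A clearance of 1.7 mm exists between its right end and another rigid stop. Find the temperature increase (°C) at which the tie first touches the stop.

The gap closes when αΔT L = 1.7 mm, since the tie is still unstressed at that instant.
ΔT = 1.7 / (22.9×10⁻⁶ × 1525) = 48.68 °C.

ΔT ≈ 48.7 °C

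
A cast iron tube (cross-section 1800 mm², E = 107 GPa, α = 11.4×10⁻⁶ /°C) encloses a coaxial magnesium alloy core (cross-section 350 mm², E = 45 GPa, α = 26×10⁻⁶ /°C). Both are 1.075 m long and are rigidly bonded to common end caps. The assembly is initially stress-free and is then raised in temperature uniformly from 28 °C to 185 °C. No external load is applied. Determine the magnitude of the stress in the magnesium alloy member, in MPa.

σ ≈ 95.4 MPa (compressive)

Equilibrium of a rigid end plate with no external load gives equal and opposite internal forces ±P in the two members. Since α_{magnesium alloy} > α_{cast iron}, heating drives the magnesium alloy into compression and the cast iron into tension.
Setting the final lengths equal and cancelling L: (α₁ − α₂)ΔT = P/(A₁E₁) + P/(A₂E₂).
|α₁ − α₂|·ΔT = 14.6×10⁻⁶ × 157 = 0.002292.
1/(A₁E₁) + 1/(A₂E₂) = 1/(1800×107×10³) + 1/(350×45×10³) = 6.868×10⁻⁸ N⁻¹.
P = 0.002292 / 6.868×10⁻⁸ = 33370 N = 33.37 kN.
σ_{magnesium alloy} = P/A₂ = 33370/350 = 95.35 MPa, compressive.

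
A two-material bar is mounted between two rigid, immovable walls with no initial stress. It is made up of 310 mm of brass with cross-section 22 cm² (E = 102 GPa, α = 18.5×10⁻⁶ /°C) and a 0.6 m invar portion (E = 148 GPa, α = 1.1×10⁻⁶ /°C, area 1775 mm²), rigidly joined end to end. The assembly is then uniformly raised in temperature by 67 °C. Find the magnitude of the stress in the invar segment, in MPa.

σ ≈ 65.9 MPa (compressive)

With the walls removed the bar would change length by δ_free = Σ αᵢΔT Lᵢ = 18.5×10⁻⁶×67×310 + 1.1×10⁻⁶×67×600 = 0.4285 mm.
The rigid supports impose zero overall length change; the single axial force P common to all segments must satisfy P Σ Lᵢ/(AᵢEᵢ) = δ_free.
Σ Lᵢ/(AᵢEᵢ) = 310/(2200×102×10³) + 600/(1775×148×10³) = 3.665×10⁻⁶ mm/N.
So P = 0.4285 / 3.665×10⁻⁶ = 116.9 kN, compressive.
σ_{invar} = P / A = 116900 / 1775 = 65.86 MPa.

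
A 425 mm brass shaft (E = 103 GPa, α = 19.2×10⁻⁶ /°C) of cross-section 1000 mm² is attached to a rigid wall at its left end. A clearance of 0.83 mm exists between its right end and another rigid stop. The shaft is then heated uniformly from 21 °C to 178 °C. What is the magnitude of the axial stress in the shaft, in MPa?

Unrestrained expansion: δ_free = αΔT L = 19.2×10⁻⁶ × 157 × 425 = 1.281 mm.
After closing the 0.83 mm clearance, 1.281 − 0.83 = 0.4511 mm of expansion remains to be suppressed by the wall.
Compatibility: PL/(AE) = 0.4511 mm, so σ = P/A = E × (0.4511/425) = 109.3 MPa.

σ ≈ 109 MPa (compressive)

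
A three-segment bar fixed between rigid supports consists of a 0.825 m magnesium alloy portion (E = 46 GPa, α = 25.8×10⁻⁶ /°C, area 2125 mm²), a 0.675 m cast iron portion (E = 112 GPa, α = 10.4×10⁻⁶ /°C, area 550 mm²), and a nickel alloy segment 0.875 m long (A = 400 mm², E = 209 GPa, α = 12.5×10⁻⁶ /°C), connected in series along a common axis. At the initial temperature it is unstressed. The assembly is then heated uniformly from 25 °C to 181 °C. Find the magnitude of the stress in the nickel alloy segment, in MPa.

σ ≈ 512 MPa (compressive)

If the supports were absent, the total length change would be Σ αᵢΔT Lᵢ = 25.8×10⁻⁶×156×825 + 10.4×10⁻⁶×156×675 + 12.5×10⁻⁶×156×875 = 6.122 mm.
The rigid supports impose zero overall length change; the single axial force P common to all segments must satisfy P Σ Lᵢ/(AᵢEᵢ) = δ_free.
The series flexibility is Σ Lᵢ/(AᵢEᵢ) = 825/(2125×46×10³) + 675/(550×112×10³) + 875/(400×209×10³) = 2.986×10⁻⁵ mm/N.
Hence P = δ_free / Σ(L/AE) = 6.122/2.986×10⁻⁵ = 205 kN (compressive).
σ_{nickel alloy} = P / A = 205000 / 400 = 512.5 MPa.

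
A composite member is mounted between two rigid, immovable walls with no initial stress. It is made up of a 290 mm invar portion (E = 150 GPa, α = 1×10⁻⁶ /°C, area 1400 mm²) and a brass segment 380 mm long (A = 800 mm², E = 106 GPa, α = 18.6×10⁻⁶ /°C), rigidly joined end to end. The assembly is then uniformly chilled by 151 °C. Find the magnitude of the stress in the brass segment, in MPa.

σ ≈ 237 MPa (tensile)

Free thermal contraction of the whole bar: Σ αᵢΔT Lᵢ = 1×10⁻⁶×151×290 + 18.6×10⁻⁶×151×380 = 1.111 mm.
The rigid supports impose zero overall length change; the single axial force P common to all segments must satisfy P Σ Lᵢ/(AᵢEᵢ) = δ_free.
The series flexibility is Σ Lᵢ/(AᵢEᵢ) = 290/(1400×150×10³) + 380/(800×106×10³) = 5.862×10⁻⁶ mm/N.
Hence P = δ_free / Σ(L/AE) = 1.111/5.862×10⁻⁶ = 189.5 kN (tensile).
σ_{brass} = P / A = 189500 / 800 = 236.9 MPa.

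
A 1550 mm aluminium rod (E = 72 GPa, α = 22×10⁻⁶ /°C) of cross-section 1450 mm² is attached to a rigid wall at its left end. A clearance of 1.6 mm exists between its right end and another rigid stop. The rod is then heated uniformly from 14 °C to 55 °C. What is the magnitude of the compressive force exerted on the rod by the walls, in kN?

Unrestrained expansion: δ_free = αΔT L = 22×10⁻⁶ × 41 × 1550 = 1.398 mm.
This is smaller than the 1.6 mm clearance, so the rod expands freely without reaching the stop — the stress is zero.

P ≈ 0 kN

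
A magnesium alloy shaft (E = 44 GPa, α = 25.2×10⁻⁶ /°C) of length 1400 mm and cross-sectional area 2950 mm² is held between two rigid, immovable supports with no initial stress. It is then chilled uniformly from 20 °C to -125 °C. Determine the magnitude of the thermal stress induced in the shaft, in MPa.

σ ≈ 161 MPa (tensile)

The supports are rigid, so the total axial strain is zero. The restrained thermal strain is ε = αΔT = 25.2×10⁻⁶ × 145 = 3654×10⁻⁶.
σ = EαΔT = 44×10³ × 25.2×10⁻⁶ × 145 = 160.8 MPa (tensile; the shaft is trying to contract).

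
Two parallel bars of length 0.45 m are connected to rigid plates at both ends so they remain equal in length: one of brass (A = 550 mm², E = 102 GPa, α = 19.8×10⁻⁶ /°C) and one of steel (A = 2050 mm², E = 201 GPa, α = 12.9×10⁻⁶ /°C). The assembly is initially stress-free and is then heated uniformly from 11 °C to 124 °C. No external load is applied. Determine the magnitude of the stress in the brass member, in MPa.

σ ≈ 70 MPa (compressive)

Both members must finish at the same length. With the larger α, the brass tends to over-expand; the plates restrain it, putting the brass in compression and the steel in tension. With no external load the two internal forces are equal and opposite, magnitude P.
Setting the final lengths equal and cancelling L: (α₁ − α₂)ΔT = P/(A₁E₁) + P/(A₂E₂).
|α₁ − α₂|·ΔT = 6.9×10⁻⁶ × 113 = 0.0007797.
1/(A₁E₁) + 1/(A₂E₂) = 1/(550×102×10³) + 1/(2050×201×10³) = 2.025×10⁻⁸ N⁻¹.
P = 0.0007797 / 2.025×10⁻⁸ = 38500 N = 38.5 kN.
σ_{brass} = P/A₁ = 38500/550 = 70 MPa, compressive.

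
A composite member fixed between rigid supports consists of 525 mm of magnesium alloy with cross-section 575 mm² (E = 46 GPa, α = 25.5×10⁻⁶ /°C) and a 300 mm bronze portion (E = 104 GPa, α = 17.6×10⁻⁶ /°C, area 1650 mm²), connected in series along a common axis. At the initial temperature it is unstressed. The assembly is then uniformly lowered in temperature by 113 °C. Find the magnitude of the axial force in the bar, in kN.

Free thermal contraction of the whole bar: Σ αᵢΔT Lᵢ = 25.5×10⁻⁶×113×525 + 17.6×10⁻⁶×113×300 = 2.109 mm.
Since the ends are fixed, an axial force P builds up, equal in every segment, with P · Σ Lᵢ/(AᵢEᵢ) = δ_free.
Σ Lᵢ/(AᵢEᵢ) = 525/(575×46×10³) + 300/(1650×104×10³) = 2.16×10⁻⁵ mm/N.
Hence P = δ_free / Σ(L/AE) = 2.109/2.16×10⁻⁵ = 97.67 kN (tensile).

P ≈ 97.7 kN (tensile)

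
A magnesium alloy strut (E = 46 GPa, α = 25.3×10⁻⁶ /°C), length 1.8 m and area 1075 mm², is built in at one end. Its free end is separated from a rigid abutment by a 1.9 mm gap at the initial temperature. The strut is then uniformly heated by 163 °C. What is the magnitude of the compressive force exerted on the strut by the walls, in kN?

P ≈ 152 kN

If the wall were absent the strut would grow by αΔT L = 25.3×10⁻⁶ × 163 × 1800 = 7.423 mm.
The gap closes (δ_free > 1.9 mm) and the wall then resists a further 7.423 − 1.9 = 5.523 mm of expansion.
So σ = E(δ_free − g)/L = 46×10³ × 5.523/1800 = 141.1 MPa.
Force on the wall = σA = 141.1 × 1075 mm² = 151.7 kN.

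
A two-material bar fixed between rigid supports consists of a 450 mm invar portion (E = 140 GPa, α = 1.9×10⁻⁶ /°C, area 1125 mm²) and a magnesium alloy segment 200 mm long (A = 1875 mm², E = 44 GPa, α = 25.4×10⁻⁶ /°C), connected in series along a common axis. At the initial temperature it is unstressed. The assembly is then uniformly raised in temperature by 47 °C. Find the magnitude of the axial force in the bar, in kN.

Free thermal expansion of the whole bar: Σ αᵢΔT Lᵢ = 1.9×10⁻⁶×47×450 + 25.4×10⁻⁶×47×200 = 0.2789 mm.
The walls prevent any net length change, so an axial force P (same in every segment) develops. Compatibility: P · Σ Lᵢ/(AᵢEᵢ) = δ_free.
The series flexibility is Σ Lᵢ/(AᵢEᵢ) = 450/(1125×140×10³) + 200/(1875×44×10³) = 5.281×10⁻⁶ mm/N.
So P = 0.2789 / 5.281×10⁻⁶ = 52.82 kN, compressive.

P ≈ 52.8 kN (compressive)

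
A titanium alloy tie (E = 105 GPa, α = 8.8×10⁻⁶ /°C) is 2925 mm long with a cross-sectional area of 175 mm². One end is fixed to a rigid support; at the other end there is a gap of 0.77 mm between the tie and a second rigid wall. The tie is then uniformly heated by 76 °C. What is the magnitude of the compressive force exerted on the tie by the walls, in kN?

If the wall were absent the tie would grow by αΔT L = 8.8×10⁻⁶ × 76 × 2925 = 1.956 mm.
The gap closes (δ_free > 0.77 mm) and the wall then resists a further 1.956 − 0.77 = 1.186 mm of expansion.
So σ = E(δ_free − g)/L = 105×10³ × 1.186/2925 = 42.58 MPa.
P = σA = 42.58 × 175 = 7.452 kN.

P ≈ 7.45 kN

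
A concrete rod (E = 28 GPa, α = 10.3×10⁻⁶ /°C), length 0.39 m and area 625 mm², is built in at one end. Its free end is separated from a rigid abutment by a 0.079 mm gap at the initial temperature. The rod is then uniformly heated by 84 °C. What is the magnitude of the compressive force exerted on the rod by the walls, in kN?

P ≈ 11.6 kN

If the wall were absent the rod would grow by αΔT L = 10.3×10⁻⁶ × 84 × 390 = 0.3374 mm.
The gap closes (δ_free > 0.079 mm) and the wall then resists a further 0.3374 − 0.079 = 0.2584 mm of expansion.
Compatibility: PL/(AE) = 0.2584 mm, so σ = P/A = E × (0.2584/390) = 18.55 MPa.
Force on the wall = σA = 18.55 × 625 mm² = 11.6 kN.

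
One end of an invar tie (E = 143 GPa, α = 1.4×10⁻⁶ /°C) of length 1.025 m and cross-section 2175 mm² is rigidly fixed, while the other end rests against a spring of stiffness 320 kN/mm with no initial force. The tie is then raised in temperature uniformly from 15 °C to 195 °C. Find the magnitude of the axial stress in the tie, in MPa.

σ ≈ 18.5 MPa (compressive)

If the spring were absent the tie would lengthen by αΔT L = 1.4×10⁻⁶ × 180 × 1025 = 0.2583 mm.
Let P be the compressive force at the spring. The tie shortens elastically by PL/(AE) and the spring compresses by P/k; together these equal δ_free.
P [ L/(AE) + 1/k ] = δ_free → P [ 1025/(2175×143×10³) + 1/(320×10³) ] = 0.2583.
P = 0.2583 / 6.421×10⁻⁶ = 40230 N.
σ = P/A = 40230/2175 = 18.5 MPa.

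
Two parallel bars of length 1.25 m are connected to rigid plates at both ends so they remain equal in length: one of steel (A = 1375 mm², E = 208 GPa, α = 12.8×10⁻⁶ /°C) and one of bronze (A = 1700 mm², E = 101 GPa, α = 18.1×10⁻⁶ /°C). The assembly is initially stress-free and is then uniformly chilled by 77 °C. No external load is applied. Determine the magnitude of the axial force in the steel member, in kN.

Equilibrium of a rigid end plate with no external load gives equal and opposite internal forces ±P in the two members. Since α_{bronze} > α_{steel}, cooling drives the bronze into tension and the steel into compression.
Setting the final lengths equal and cancelling L: (α₁ − α₂)ΔT = P/(A₁E₁) + P/(A₂E₂).
|α₁ − α₂|·ΔT = 5.3×10⁻⁶ × 77 = 0.0004081.
1/(A₁E₁) + 1/(A₂E₂) = 1/(1375×208×10³) + 1/(1700×101×10³) = 9.321×10⁻⁹ N⁻¹.
So P = 0.0004081 / 9.321×10⁻⁹ = 43.78 kN.

P ≈ 43.8 kN (compressive in the steel)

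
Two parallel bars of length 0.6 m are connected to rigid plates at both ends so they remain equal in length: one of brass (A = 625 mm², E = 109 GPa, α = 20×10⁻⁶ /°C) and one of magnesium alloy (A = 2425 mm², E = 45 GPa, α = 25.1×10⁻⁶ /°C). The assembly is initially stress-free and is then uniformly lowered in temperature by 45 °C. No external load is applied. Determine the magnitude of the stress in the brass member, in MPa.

σ ≈ 15.4 MPa (compressive)

Equilibrium of a rigid end plate with no external load gives equal and opposite internal forces ±P in the two members. Since α_{magnesium alloy} > α_{brass}, cooling drives the magnesium alloy into tension and the brass into compression.
Equating the net (thermal + elastic) strains gives |α₁ − α₂|·ΔT = P·[1/(A₁E₁) + 1/(A₂E₂)].
|α₁ − α₂|·ΔT = 5.1×10⁻⁶ × 45 = 0.0002295.
1/(A₁E₁) + 1/(A₂E₂) = 1/(625×109×10³) + 1/(2425×45×10³) = 2.384×10⁻⁸ N⁻¹.
P = 0.0002295 / 2.384×10⁻⁸ = 9626 N = 9.626 kN.
σ_{brass} = P/A₁ = 9626/625 = 15.4 MPa, compressive.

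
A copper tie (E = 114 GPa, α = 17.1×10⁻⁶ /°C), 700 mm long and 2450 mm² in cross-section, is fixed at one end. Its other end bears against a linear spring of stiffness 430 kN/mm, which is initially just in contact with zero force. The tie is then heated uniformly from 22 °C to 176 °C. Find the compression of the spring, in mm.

δ ≈ 0.887 mm

Free thermal expansion: δ_free = αΔT L = 17.1×10⁻⁶ × 154 × 700 = 1.843 mm.
Let P be the compressive force at the spring. The tie shortens elastically by PL/(AE) and the spring compresses by P/k; together these equal δ_free.
So P = δ_free / [L/(AE) + 1/k] = 1.843 / [ 700/(2450×114×10³) + 1/(430×10³) ].
P = 1.843 / 4.832×10⁻⁶ = 381500 N.
Spring compression = P/k = 381500/(430×10³) = 0.8872 mm.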